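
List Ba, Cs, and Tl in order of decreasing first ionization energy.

Cs is in period 6, group 1; Ba is in period 6, group 2; Tl is in period 6, group 13.
Across a period the outer electron is held more tightly (higher IE₁); down a group it sits in a higher shell, more shielded, and comes off more easily.
All lie in period 6, so first ionization energy increases left to right.
So from highest to lowest: Tl > Ba > Cs.

Tl > Ba > Cs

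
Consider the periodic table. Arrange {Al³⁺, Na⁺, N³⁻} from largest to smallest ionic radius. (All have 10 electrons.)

All of these have 10 electrons, so size is governed by nuclear charge alone: the more protons, the stronger the pull on the same electron cloud, and the smaller the ion.
Nuclear charges: Al³⁺ (Z=13), Na⁺ (Z=11), N³⁻ (Z=7).
Largest to smallest: N³⁻ > Na⁺ > Al³⁺.

N³⁻ > Na⁺ > Al³⁺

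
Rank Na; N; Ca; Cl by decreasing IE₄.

Na > N > Ca > Cl

Consider each +3 ion: Na³⁺ is already 2 electrons into the core; N³⁺ still has 2 valence electrons; Ca³⁺ is already 1 electron into the core; Cl³⁺ still has 4 valence electrons.
Usually core removal costs more than valence removal, but here the competition is close: a tightly held n=2 valence electron can cost more to remove than an n=3 core electron, so the actual values have to decide it.
Valence configurations: N³⁺ [He]2s², Cl³⁺ [Ne]3s²3p².
The numbers (kJ/mol): Na 9543, N 7475, Ca 6491, Cl 5159.
Overall IE_4 order: Cl < Ca < N < Na.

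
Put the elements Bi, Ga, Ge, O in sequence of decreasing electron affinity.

O is in period 2, group 16; Ga is in period 4, group 13; Ge is in period 4, group 14; Bi is in period 6, group 15.
Electron affinity generally becomes more exothermic across a period toward the halogens and less exothermic down a group.
These span different periods and groups, so the two trends combine.
Bi > Ga: the two effects oppose for this pair; the across-period effect wins (91 vs 29 kJ/mol).
Ge > Bi: the two effects oppose for this pair; the down-group effect wins (119 vs 91 kJ/mol).
O > Ge: both effects reinforce here, so O is clearly the higher of the two.
Tabulated electron affinity (kJ/mol): O 141, Ga 29, Ge 119, Bi 91.
So from highest to lowest: O > Ge > Bi > Ga.

O > Ge > Bi > Ga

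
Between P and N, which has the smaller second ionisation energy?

P

Consider each +1 ion: P⁺ still has 4 valence electrons; N⁺ still has 4 valence electrons.
All are still removing valence electrons, so compare the +1 ions as you would atoms: IE_2 generally rises across a period (higher Z_eff) and falls down a group (larger shell), subject to the usual subshell exceptions.
Valence configurations: P⁺ [Ne]3s²3p², N⁺ [He]2s²2p².
Tabulated IE_2 (kJ/mol): P 1907, N 2856.
Overall IE_2 order: P < N.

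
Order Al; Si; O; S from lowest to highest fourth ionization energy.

Si < S < O < Al

IE_4 is the cost of taking one more electron from the +3 cation: Al³⁺ is the bare [Ne] core; Si³⁺ still has 1 valence electron; O³⁺ still has 3 valence electrons; S³⁺ still has 3 valence electrons.
Core electrons are held far more tightly than valence electrons, so Al tops the IE_4 order.
Valence configurations: Si³⁺ [Ne]3s¹, O³⁺ [He]2s²2p¹, S³⁺ [Ne]3s²3p¹.
Tabulated IE_4 (kJ/mol): Al 11577, Si 4356, O 7469, S 4556.
Hence IE_4: Si < S < O < Al.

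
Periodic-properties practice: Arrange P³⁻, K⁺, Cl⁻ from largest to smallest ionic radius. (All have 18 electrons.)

All of these have 18 electrons, so size is governed by nuclear charge alone: the more protons, the stronger the pull on the same electron cloud, and the smaller the ion.
Nuclear charges: K⁺ (Z=19), Cl⁻ (Z=17), P³⁻ (Z=15).
Largest to smallest: P³⁻ > Cl⁻ > K⁺.

P³⁻, Cl⁻, K⁺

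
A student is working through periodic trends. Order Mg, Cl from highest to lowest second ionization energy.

After 1 electron has been removed, what remains? Mg⁺ still has 1 valence electron; Cl⁺ still has 6 valence electrons.
All are still removing valence electrons, so compare the +1 ions as you would atoms: IE_2 generally rises across a period (higher Z_eff) and falls down a group (larger shell), subject to the usual subshell exceptions.
Valence configurations: Mg⁺ [Ne]3s¹, Cl⁺ [Ne]3s²3p⁴.
Approximate IE_2 values (kJ/mol): Mg 1451, Cl 2298.
Hence IE_2: Mg < Cl.

Cl > Mg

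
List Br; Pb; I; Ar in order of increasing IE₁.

Ar is in period 3, group 18; Br is in period 4, group 17; I is in period 5, group 17; Pb is in period 6, group 14.
Removing the outermost electron gets harder across a period and easier down a group.
Here both period and group differ, so the two effects have to be weighed against each other.
I > Pb: both effects reinforce here, so I is clearly the higher of the two.
Br > I: Br sits above I in group 17, so the down-group effect alone puts Br higher.
Ar > Br: relative to Br, both the across-period and down-group shifts push Ar's first ionization energy up.
For reference (kJ/mol): Ar 1521, Br 1140, I 1008, Pb 716.
So from lowest to highest: Pb < I < Br < Ar.

Pb < I < Br < Ar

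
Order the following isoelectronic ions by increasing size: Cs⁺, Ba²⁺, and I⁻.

Ba²⁺ < Cs⁺ < I⁻

All of these have 54 electrons, so size is governed by nuclear charge alone: the more protons, the stronger the pull on the same electron cloud, and the smaller the ion.
Nuclear charges: Ba²⁺ (Z=56), Cs⁺ (Z=55), I⁻ (Z=53).
Smallest to largest: Ba²⁺ < Cs⁺ < I⁻.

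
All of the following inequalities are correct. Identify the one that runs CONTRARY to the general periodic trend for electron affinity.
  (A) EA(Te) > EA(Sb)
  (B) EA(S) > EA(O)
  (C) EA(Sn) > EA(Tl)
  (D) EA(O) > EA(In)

(B)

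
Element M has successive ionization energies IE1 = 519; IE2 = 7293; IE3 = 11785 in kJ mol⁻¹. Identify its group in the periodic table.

Group 1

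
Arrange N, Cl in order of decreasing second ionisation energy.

IE_2 is the cost of taking one more electron from the +1 cation: N⁺ still has 4 valence electrons; Cl⁺ still has 6 valence electrons.
All are still removing valence electrons, so compare the +1 ions as you would atoms: IE_2 generally rises across a period (higher Z_eff) and falls down a group (larger shell), subject to the usual subshell exceptions.
Valence configurations: N⁺ [He]2s²2p², Cl⁺ [Ne]3s²3p⁴.
Approximate IE_2 values (kJ/mol): N 2856, Cl 2298.
Hence IE_2: Cl < N.

N, Cl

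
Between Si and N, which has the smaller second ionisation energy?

The second ionization energy removes an electron from the +1 ion. For each element: Si⁺ still has 3 valence electrons; N⁺ still has 4 valence electrons.
All are still removing valence electrons, so compare the +1 ions as you would atoms: IE_2 generally rises across a period (higher Z_eff) and falls down a group (larger shell), subject to the usual subshell exceptions.
Valence configurations: Si⁺ [Ne]3s²3p¹, N⁺ [He]2s²2p².
Tabulated IE_2 (kJ/mol): Si 1577, N 2856.
Overall IE_2 order: Si < N.

Si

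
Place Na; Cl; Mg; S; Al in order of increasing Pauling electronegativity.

Na is in period 3, group 1; Mg is in period 3, group 2; Al is in period 3, group 13; S is in period 3, group 16; Cl is in period 3, group 17.
Smaller atoms with higher effective nuclear charge are more electronegative.
All lie in period 3, so electronegativity increases left to right.
So from lowest to highest: Na < Mg < Al < S < Cl.

Na < Mg < Al < S < Cl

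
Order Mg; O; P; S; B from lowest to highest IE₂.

Mg < P < S < B < O

After 1 electron has been removed, what remains? Mg⁺ still has 1 valence electron; O⁺ still has 5 valence electrons; P⁺ still has 4 valence electrons; S⁺ still has 5 valence electrons; B⁺ still has 2 valence electrons.
All are still removing valence electrons, so compare the +1 ions as you would atoms: IE_2 generally rises across a period (higher Z_eff) and falls down a group (larger shell), subject to the usual subshell exceptions.
Valence configurations: Mg⁺ [Ne]3s¹, O⁺ [He]2s²2p³, P⁺ [Ne]3s²3p², S⁺ [Ne]3s²3p³, B⁺ [He]2s².
The numbers (kJ/mol): Mg 1451, O 3388, P 1907, S 2252, B 2427.
Overall IE_2 order: Mg < P < S < B < O.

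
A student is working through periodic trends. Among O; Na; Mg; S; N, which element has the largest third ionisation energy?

IE_3 is the cost of taking one more electron from the +2 cation: O²⁺ still has 4 valence electrons; Na²⁺ is already 1 electron into the core; Mg²⁺ is the bare [Ne] core; S²⁺ still has 4 valence electrons; N²⁺ still has 3 valence electrons.
Pulling an electron out of a noble-gas core costs far more than removing a remaining valence electron, so Na and Mg sit at the high end of IE_3.
Valence configurations: O²⁺ [He]2s²2p², S²⁺ [Ne]3s²3p², N²⁺ [He]2s²2p¹.
The numbers (kJ/mol): O 5300, Na 6910, Mg 7733, S 3357, N 4578.
Overall IE_3 order: S < N < O < Na < Mg.

Mg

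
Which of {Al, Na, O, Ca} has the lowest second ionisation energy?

Ca

Consider each +1 ion: Al⁺ still has 2 valence electrons; Na⁺ is the bare [Ne] core; O⁺ still has 5 valence electrons; Ca⁺ still has 1 valence electron.
Core electrons are held far more tightly than valence electrons, so Na tops the IE_2 order.
Valence configurations: Al⁺ [Ne]3s², O⁺ [He]2s²2p³, Ca⁺ [Ar]4s¹.
Tabulated IE_2 (kJ/mol): Al 1817, Na 4562, O 3388, Ca 1145.
Putting it together, IE_2: Ca < Al < O < Na.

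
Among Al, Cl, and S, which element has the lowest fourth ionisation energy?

S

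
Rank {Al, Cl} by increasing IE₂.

Consider each +1 ion: Al⁺ still has 2 valence electrons; Cl⁺ still has 6 valence electrons.
All are still removing valence electrons, so compare the +1 ions as you would atoms: IE_2 generally rises across a period (higher Z_eff) and falls down a group (larger shell), subject to the usual subshell exceptions.
Valence configurations: Al⁺ [Ne]3s², Cl⁺ [Ne]3s²3p⁴.
Approximate IE_2 values (kJ/mol): Al 1817, Cl 2298.
Hence IE_2: Al < Cl.

Al, Cl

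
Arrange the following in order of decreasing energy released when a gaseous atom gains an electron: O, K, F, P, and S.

EA tends to increase across a period and decrease down a group, though the pattern is less regular than for IE or radius.
Here both period and group differ, so the two effects have to be weighed against each other.
P > K: relative to K, both the across-period and down-group shifts push P's electron affinity up.
O > P: relative to P, both the across-period and down-group shifts push O's electron affinity up.
S > O: this pair runs against the simple trend — see the exception note.
F > S: relative to S, both the across-period and down-group shifts push F's electron affinity up.
Note the exception: S has a higher electron affinity than O, contrary to the simple trend — the compact 2p subshell of O repels the added electron more than S's larger 3p does.
For reference (kJ/mol): O 141, F 328, P 72, S 200, K 48.
So from highest to lowest: F > S > O > P > K.

F > S > O > P > K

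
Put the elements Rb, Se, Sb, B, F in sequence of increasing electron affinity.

B is in period 2, group 13; F is in period 2, group 17; Se is in period 4, group 16; Rb is in period 5, group 1; Sb is in period 5, group 15.
Adding an electron releases more energy for atoms nearer the top right (short of the noble gases).
Neither a single period nor a single group — weigh both effects.
Rb > B: this pair runs against the simple trend — see the exception note.
Sb > Rb: both are in period 5; the period trend gives Sb the larger value.
Se > Sb: both effects reinforce here, so Se is clearly the higher of the two.
F > Se: relative to Se, both the across-period and down-group shifts push F's electron affinity up.
Note the exception: Rb has a higher electron affinity than B, contrary to the simple trend — B's ns²np¹ configuration gives only a small electron affinity — the sparsely filled np subshell binds an added electron weakly.
Approximate values (kJ/mol): B 27, F 328, Se 195, Rb 47, Sb 103.
So from lowest to highest: B < Rb < Sb < Se < F.

B, Rb, Sb, Se, F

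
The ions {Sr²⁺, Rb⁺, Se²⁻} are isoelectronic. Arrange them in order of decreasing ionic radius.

Se²⁻ > Rb⁺ > Sr²⁺

All of these have 36 electrons, so size is governed by nuclear charge alone: the more protons, the stronger the pull on the same electron cloud, and the smaller the ion.
Nuclear charges: Sr²⁺ (Z=38), Rb⁺ (Z=37), Se²⁻ (Z=34).
Largest to smallest: Se²⁻ > Rb⁺ > Sr²⁺.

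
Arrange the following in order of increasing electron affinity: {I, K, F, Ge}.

K < Ge < I < F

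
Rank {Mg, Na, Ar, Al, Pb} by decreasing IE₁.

Ar > Mg > Pb > Al > Na

Na is in period 3, group 1; Mg is in period 3, group 2; Al is in period 3, group 13; Ar is in period 3, group 18; Pb is in period 6, group 14.
IE₁ increases left→right with effective nuclear charge and decreases top→bottom as the valence shell moves farther out.
Neither a single period nor a single group — weigh both effects.
Al > Na: Al lies to the right of Na in period 3, so the across-period effect alone puts Al higher.
Pb > Al: the two effects oppose for this pair; the across-period effect wins (716 vs 578 kJ/mol).
Mg > Pb: the two effects oppose for this pair; the down-group effect wins (738 vs 716 kJ/mol).
Ar > Mg: both are in period 3; the period trend gives Ar the larger value.
Note the exception: Mg has a higher first ionization energy than Al, contrary to the simple trend — Al's single 3p electron is easier to remove than one from Mg's filled 3s².
Approximate values (kJ/mol): Na 496, Mg 738, Al 578, Ar 1521, Pb 716.
So from highest to lowest: Ar > Mg > Pb > Al > Na.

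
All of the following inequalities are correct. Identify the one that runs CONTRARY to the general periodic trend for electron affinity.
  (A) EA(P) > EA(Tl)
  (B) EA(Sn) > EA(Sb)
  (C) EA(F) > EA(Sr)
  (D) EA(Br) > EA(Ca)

(B)

The general trend: electron affinity increases across a period and decreases down a group.
(A) P (period 3, group 15) vs Tl (period 6, group 13): the stated order agrees with the simple trend.
(B) Sn (period 5, group 14) vs Sb (period 5, group 15): the stated order contradicts the simple trend.
(C) F (period 2, group 17) vs Sr (period 5, group 2): the stated order agrees with the simple trend.
(D) Br (period 4, group 17) vs Ca (period 4, group 2): the stated order agrees with the simple trend.
The exception is (B): adding an electron to Sb's half-filled 5p³ is unfavourable, so Sn has the more exothermic EA.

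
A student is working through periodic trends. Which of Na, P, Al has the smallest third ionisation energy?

Al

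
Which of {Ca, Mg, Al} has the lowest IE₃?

Al

The third ionization energy removes an electron from the +2 ion. For each element: Ca²⁺ is the bare [Ar] core; Mg²⁺ is the bare [Ne] core; Al²⁺ still has 1 valence electron.
Breaking into a closed-shell core is much more expensive than removing a leftover valence electron — Ca and Mg have the largest IE_3 here.
Approximate IE_3 values (kJ/mol): Ca 4912, Mg 7733, Al 2745.
Putting it together, IE_3: Al < Ca < Mg.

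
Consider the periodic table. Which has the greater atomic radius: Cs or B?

Moving right in a period, electrons are added to the same shell under a stronger nuclear pull, so atoms get smaller; moving down, a new shell is opened and atoms get larger.
Here both period and group differ, so the two effects have to be weighed against each other.
Cs > B: both effects reinforce here, so Cs is clearly the larger of the two.
Approximate values (pm): B 85, Cs 232.
So Cs has the greater atomic radius (Cs > B).

Cs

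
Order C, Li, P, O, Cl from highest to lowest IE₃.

IE_3 is the cost of taking one more electron from the +2 cation: C²⁺ still has 2 valence electrons; Li²⁺ is already 1 electron into the core; P²⁺ still has 3 valence electrons; O²⁺ still has 4 valence electrons; Cl²⁺ still has 5 valence electrons.
Pulling an electron out of a noble-gas core costs far more than removing a remaining valence electron, so Li sits at the high end of IE_3.
Valence configurations: C²⁺ [He]2s², P²⁺ [Ne]3s²3p¹, O²⁺ [He]2s²2p², Cl²⁺ [Ne]3s²3p³.
The numbers (kJ/mol): C 4620, Li 11815, P 2914, O 5300, Cl 3822.
So the third ionization energies run P < Cl < C < O < Li.

Li, O, C, Cl, P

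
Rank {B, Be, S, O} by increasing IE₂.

IE_2 is the cost of taking one more electron from the +1 cation: B⁺ still has 2 valence electrons; Be⁺ still has 1 valence electron; S⁺ still has 5 valence electrons; O⁺ still has 5 valence electrons.
All are still removing valence electrons, so compare the +1 ions as you would atoms: IE_2 generally rises across a period (higher Z_eff) and falls down a group (larger shell), subject to the usual subshell exceptions.
Valence configurations: B⁺ [He]2s², Be⁺ [He]2s¹, S⁺ [Ne]3s²3p³, O⁺ [He]2s²2p³.
The numbers (kJ/mol): B 2427, Be 1757, S 2252, O 3388.
Hence IE_2: Be < S < B < O.

Be, S, B, O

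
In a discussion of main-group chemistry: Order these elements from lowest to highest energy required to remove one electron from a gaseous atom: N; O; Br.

Br, O, N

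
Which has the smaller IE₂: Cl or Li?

Cl

Consider each +1 ion: Cl⁺ still has 6 valence electrons; Li⁺ is the bare [He] core.
Pulling an electron out of a noble-gas core costs far more than removing a remaining valence electron, so Li sits at the high end of IE_2.
Approximate IE_2 values (kJ/mol): Cl 2298, Li 7298.
Putting it together, IE_2: Cl < Li.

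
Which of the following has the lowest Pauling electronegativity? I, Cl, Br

I

Cl is in period 3, group 17; Br is in period 4, group 17; I is in period 5, group 17.
EN rises left→right (higher Z_eff, smaller atoms) and falls top→bottom (larger, more shielded atoms).
All are in group 17, so electronegativity increases up the group.
The lowest Pauling electronegativity among these belongs to I.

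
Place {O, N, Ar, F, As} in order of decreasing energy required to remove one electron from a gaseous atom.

N is in period 2, group 15; O is in period 2, group 16; F is in period 2, group 17; Ar is in period 3, group 18; As is in period 4, group 15.
IE₁ increases left→right with effective nuclear charge and decreases top→bottom as the valence shell moves farther out.
Neither a single period nor a single group — weigh both effects.
O > As: relative to As, both the across-period and down-group shifts push O's first ionization energy up.
N > O: this pair runs against the simple trend — see the exception note.
Ar > N: the two effects oppose for this pair; the across-period effect wins (1521 vs 1402 kJ/mol).
F > Ar: the two effects oppose for this pair; the down-group effect wins (1681 vs 1521 kJ/mol).
Note the exception: N has a higher first ionization energy than O, contrary to the simple trend — pairing an electron in O's 2p⁴ costs repulsion energy, so O ionizes more easily than half-filled N (2p³).
Approximate values (kJ/mol): N 1402, O 1314, F 1681, Ar 1521, As 947.
So from highest to lowest: F > Ar > N > O > As.

F, Ar, N, O, As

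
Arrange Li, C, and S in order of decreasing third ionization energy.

Consider each +2 ion: Li²⁺ is already 1 electron into the core; C²⁺ still has 2 valence electrons; S²⁺ still has 4 valence electrons.
Core electrons are held far more tightly than valence electrons, so Li tops the IE_3 order.
Valence configurations: C²⁺ [He]2s², S²⁺ [Ne]3s²3p².
Approximate IE_3 values (kJ/mol): Li 11815, C 4620, S 3357.
So the third ionization energies run S < C < Li.

Li > C > S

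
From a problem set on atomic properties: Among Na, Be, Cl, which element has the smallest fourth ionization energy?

The fourth ionization energy removes an electron from the +3 ion. For each element: Na³⁺ is already 2 electrons into the core; Be³⁺ is already 1 electron into the core; Cl³⁺ still has 4 valence electrons.
Core electrons are held far more tightly than valence electrons, so Na and Be top the IE_4 order.
Tabulated IE_4 (kJ/mol): Na 9543, Be 21007, Cl 5159.
So the fourth ionization energies run Cl < Na < Be.

Cl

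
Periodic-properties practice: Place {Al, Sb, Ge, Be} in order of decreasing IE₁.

Be > Sb > Ge > Al

Be is in period 2, group 2; Al is in period 3, group 13; Ge is in period 4, group 14; Sb is in period 5, group 15.
First ionization energy rises across a period (greater Z_eff holds electrons more tightly) and falls down a group (valence electrons are farther from the nucleus).
These sit on a diagonal, where the across-period and down-group effects partly cancel.
Ge > Al: period and group pull opposite ways; the across-period shift dominates (762 vs 578 kJ/mol).
Sb > Ge: the two effects oppose for this pair; the across-period effect wins (831 vs 762 kJ/mol).
Be > Sb: the two effects oppose for this pair; the down-group effect wins (900 vs 831 kJ/mol).
Tabulated first ionization energy (kJ/mol): Be 900, Al 578, Ge 762, Sb 831.
So from highest to lowest: Be > Sb > Ge > Al.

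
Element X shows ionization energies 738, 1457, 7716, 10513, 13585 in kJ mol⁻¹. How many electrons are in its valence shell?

Look for the largest jump between consecutive ionization energies: IE3/IE2 ≈ 5.3, far larger than any earlier ratio.
That jump marks the point where a core electron is being removed. So the atom has 2 valence electrons.

2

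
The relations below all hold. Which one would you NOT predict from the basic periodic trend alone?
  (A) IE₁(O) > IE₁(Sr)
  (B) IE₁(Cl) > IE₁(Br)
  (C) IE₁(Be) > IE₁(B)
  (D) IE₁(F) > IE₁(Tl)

(C)

The general trend: first ionisation energy increases across a period and decreases down a group.
(A) O (period 2, group 16) vs Sr (period 5, group 2): the stated order agrees with the simple trend.
(B) Cl (period 3, group 17) vs Br (period 4, group 17): the stated order agrees with the simple trend.
(C) Be (period 2, group 2) vs B (period 2, group 13): the stated order contradicts the simple trend.
(D) F (period 2, group 17) vs Tl (period 6, group 13): the stated order agrees with the simple trend.
The exception is (C): removing B's lone 2p electron is easier than breaking Be's filled 2s².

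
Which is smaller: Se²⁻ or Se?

Se

Forming Se²⁻ adds 2 electrons to Se. More electron–electron repulsion in the same shell, with unchanged nuclear charge, lets the cloud expand.
An anion is larger than its parent atom: Se²⁻ > Se.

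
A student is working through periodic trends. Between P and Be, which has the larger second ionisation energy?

IE_2 is the cost of taking one more electron from the +1 cation: P⁺ still has 4 valence electrons; Be⁺ still has 1 valence electron.
All are still removing valence electrons, so compare the +1 ions as you would atoms: IE_2 generally rises across a period (higher Z_eff) and falls down a group (larger shell), subject to the usual subshell exceptions.
Valence configurations: P⁺ [Ne]3s²3p², Be⁺ [He]2s¹.
The numbers (kJ/mol): P 1907, Be 1757.
So the second ionization energies run Be < P.

P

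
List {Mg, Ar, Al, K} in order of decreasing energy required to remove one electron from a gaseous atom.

Mg is in period 3, group 2; Al is in period 3, group 13; Ar is in period 3, group 18; K is in period 4, group 1.
Across a period the outer electron is held more tightly (higher IE₁); down a group it sits in a higher shell, more shielded, and comes off more easily.
Here both period and group differ, so the two effects have to be weighed against each other.
Al > K: both effects reinforce here, so Al is clearly the higher of the two.
Mg > Al: this pair runs against the simple trend — see the exception note.
Ar > Mg: Ar lies to the right of Mg in period 3, so the across-period effect alone puts Ar higher.
Note the exception: Mg has a higher first ionization energy than Al, contrary to the simple trend — Al's single 3p electron is easier to remove than one from Mg's filled 3s².
For reference (kJ/mol): Mg 738, Al 578, Ar 1521, K 419.
So from highest to lowest: Ar > Mg > Al > K.

Ar, Mg, Al, K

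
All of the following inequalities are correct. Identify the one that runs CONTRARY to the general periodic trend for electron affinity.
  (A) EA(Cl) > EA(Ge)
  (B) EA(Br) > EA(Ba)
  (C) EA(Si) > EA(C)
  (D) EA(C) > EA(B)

The general trend: electron affinity increases across a period and decreases down a group.
(A) Cl (period 3, group 17) vs Ge (period 4, group 14): the stated order agrees with the simple trend.
(B) Br (period 4, group 17) vs Ba (period 6, group 2): the stated order agrees with the simple trend.
(C) Si (period 3, group 14) vs C (period 2, group 14): the stated order contradicts the simple trend.
(D) C (period 2, group 14) vs B (period 2, group 13): the stated order agrees with the simple trend.
The exception is (C): Si's larger, more diffuse 3p orbitals accept an added electron slightly more readily than C's compact 2p.

(C)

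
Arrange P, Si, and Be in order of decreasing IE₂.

The second ionization energy removes an electron from the +1 ion. For each element: P⁺ still has 4 valence electrons; Si⁺ still has 3 valence electrons; Be⁺ still has 1 valence electron.
All are still removing valence electrons, so compare the +1 ions as you would atoms: IE_2 generally rises across a period (higher Z_eff) and falls down a group (larger shell), subject to the usual subshell exceptions.
Valence configurations: P⁺ [Ne]3s²3p², Si⁺ [Ne]3s²3p¹, Be⁺ [He]2s¹.
Approximate IE_2 values (kJ/mol): P 1907, Si 1577, Be 1757.
Putting it together, IE_2: Si < Be < P.

P, Be, Si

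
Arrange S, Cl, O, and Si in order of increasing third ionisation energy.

Si < S < Cl < O

IE_3 is the cost of taking one more electron from the +2 cation: S²⁺ still has 4 valence electrons; Cl²⁺ still has 5 valence electrons; O²⁺ still has 4 valence electrons; Si²⁺ still has 2 valence electrons.
All are still removing valence electrons, so compare the +2 ions as you would atoms: IE_3 generally rises across a period (higher Z_eff) and falls down a group (larger shell), subject to the usual subshell exceptions.
Valence configurations: S²⁺ [Ne]3s²3p², Cl²⁺ [Ne]3s²3p³, O²⁺ [He]2s²2p², Si²⁺ [Ne]3s².
Approximate IE_3 values (kJ/mol): S 3357, Cl 3822, O 5300, Si 3232.
So the third ionization energies run Si < S < Cl < O.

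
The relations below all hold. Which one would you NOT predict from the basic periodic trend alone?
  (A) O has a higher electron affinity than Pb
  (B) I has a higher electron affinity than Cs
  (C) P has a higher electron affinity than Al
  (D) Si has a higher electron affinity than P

The general trend: electron affinity increases across a period and decreases down a group.
(A) O (period 2, group 16) vs Pb (period 6, group 14): the stated order agrees with the simple trend.
(B) I (period 5, group 17) vs Cs (period 6, group 1): the stated order agrees with the simple trend.
(C) P (period 3, group 15) vs Al (period 3, group 13): the stated order agrees with the simple trend.
(D) Si (period 3, group 14) vs P (period 3, group 15): the stated order contradicts the simple trend.
The exception is (D): adding an electron to P's half-filled 3p³ is unfavourable, so Si (3p²) has the more exothermic EA.

(D)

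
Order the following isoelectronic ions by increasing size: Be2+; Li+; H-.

Be2+ < Li+ < H-

All of these have 2 electrons, so size is governed by nuclear charge alone: the more protons, the stronger the pull on the same electron cloud, and the smaller the ion.
Nuclear charges: Be2+ (Z=4), Li+ (Z=3), H- (Z=1).
Smallest to largest: Be2+ < Li+ < H-.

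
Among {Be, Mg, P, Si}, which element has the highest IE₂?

After 1 electron has been removed, what remains? Be⁺ still has 1 valence electron; Mg⁺ still has 1 valence electron; P⁺ still has 4 valence electrons; Si⁺ still has 3 valence electrons.
All are still removing valence electrons, so compare the +1 ions as you would atoms: IE_2 generally rises across a period (higher Z_eff) and falls down a group (larger shell), subject to the usual subshell exceptions.
Valence configurations: Be⁺ [He]2s¹, Mg⁺ [Ne]3s¹, P⁺ [Ne]3s²3p², Si⁺ [Ne]3s²3p¹.
Approximate IE_2 values (kJ/mol): Be 1757, Mg 1451, P 1907, Si 1577.
Putting it together, IE_2: Mg < Si < Be < P.

P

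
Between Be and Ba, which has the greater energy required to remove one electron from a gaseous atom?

Be is in period 2, group 2; Ba is in period 6, group 2.
IE₁ increases left→right with effective nuclear charge and decreases top→bottom as the valence shell moves farther out.
All are in group 2, so first ionization energy increases up the group.
So Be has the greater energy required to remove one electron from a gaseous atom (Be > Ba).

Be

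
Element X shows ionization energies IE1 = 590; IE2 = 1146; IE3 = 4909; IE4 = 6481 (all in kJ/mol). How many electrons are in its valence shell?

2

Look for the largest jump between consecutive ionization energies: IE3/IE2 ≈ 4.3, far larger than any earlier ratio.
That jump marks the point where a core electron is being removed. So the atom has 2 valence electrons.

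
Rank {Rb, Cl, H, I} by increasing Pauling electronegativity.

Rb, H, I, Cl

Atoms toward the upper right of the periodic table pull bonding electrons most strongly.
Neither a single period nor a single group — weigh both effects.
H > Rb: H sits above Rb in group 1, so the down-group effect alone puts H higher.
I > H: period and group pull opposite ways; the across-period shift dominates (2.66 vs 2.20).
Cl > I: Cl sits above I in group 17, so the down-group effect alone puts Cl higher.
For reference (Pauling): H 2.20, Cl 3.16, Rb 0.82, I 2.66.
So from lowest to highest: Rb < H < I < Cl.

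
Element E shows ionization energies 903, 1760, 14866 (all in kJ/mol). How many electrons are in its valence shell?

2

Look for the largest jump between consecutive ionization energies: IE3/IE2 ≈ 8.4, far larger than any earlier ratio.
That jump marks the point where a core electron is being removed. So the atom has 2 valence electrons.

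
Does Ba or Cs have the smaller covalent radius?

Ba

Cs is in period 6, group 1; Ba is in period 6, group 2.
Across a period the added protons contract the valence shell; down a group each new principal shell makes the atom larger.
All lie in period 6, so atomic radius increases right to left.
So Ba has the smaller covalent radius (Ba < Cs).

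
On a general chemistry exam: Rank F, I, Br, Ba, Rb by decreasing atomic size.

Rb, Ba, I, Br, F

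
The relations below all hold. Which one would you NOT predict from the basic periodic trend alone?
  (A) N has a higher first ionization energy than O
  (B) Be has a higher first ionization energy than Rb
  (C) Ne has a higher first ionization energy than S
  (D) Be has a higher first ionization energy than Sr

(A)

The general trend: first ionization energy increases across a period and decreases down a group.
(A) N (period 2, group 15) vs O (period 2, group 16): the stated order contradicts the simple trend.
(B) Be (period 2, group 2) vs Rb (period 5, group 1): the stated order agrees with the simple trend.
(C) Ne (period 2, group 18) vs S (period 3, group 16): the stated order agrees with the simple trend.
(D) Be (period 2, group 2) vs Sr (period 5, group 2): the stated order agrees with the simple trend.
The exception is (A): pairing an electron in O's 2p⁴ costs repulsion energy, so O ionizes more easily than half-filled N (2p³).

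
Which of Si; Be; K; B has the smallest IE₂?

The second ionization energy removes an electron from the +1 ion. For each element: Si⁺ still has 3 valence electrons; Be⁺ still has 1 valence electron; K⁺ is the bare [Ar] core; B⁺ still has 2 valence electrons.
Breaking into a closed-shell core is much more expensive than removing a leftover valence electron — K has the largest IE_2 here.
Valence configurations: Si⁺ [Ne]3s²3p¹, Be⁺ [He]2s¹, B⁺ [He]2s².
Tabulated IE_2 (kJ/mol): Si 1577, Be 1757, K 3052, B 2427.
Hence IE_2: Si < Be < B < K.

Si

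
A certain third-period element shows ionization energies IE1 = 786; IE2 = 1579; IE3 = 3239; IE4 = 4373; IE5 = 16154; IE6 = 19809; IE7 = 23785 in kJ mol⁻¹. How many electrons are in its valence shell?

Look for the largest jump between consecutive ionization energies: IE5/IE4 ≈ 3.7, far larger than any earlier ratio.
That jump marks the point where a core electron is being removed. So the atom has 4 valence electrons.

4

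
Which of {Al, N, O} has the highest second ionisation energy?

O

After 1 electron has been removed, what remains? Al⁺ still has 2 valence electrons; N⁺ still has 4 valence electrons; O⁺ still has 5 valence electrons.
All are still removing valence electrons, so compare the +1 ions as you would atoms: IE_2 generally rises across a period (higher Z_eff) and falls down a group (larger shell), subject to the usual subshell exceptions.
Valence configurations: Al⁺ [Ne]3s², N⁺ [He]2s²2p², O⁺ [He]2s²2p³.
The numbers (kJ/mol): Al 1817, N 2856, O 3388.
So the second ionization energies run Al < N < O.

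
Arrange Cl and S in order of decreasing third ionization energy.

Cl > S

Consider each +2 ion: Cl²⁺ still has 5 valence electrons; S²⁺ still has 4 valence electrons.
All are still removing valence electrons, so compare the +2 ions as you would atoms: IE_3 generally rises across a period (higher Z_eff) and falls down a group (larger shell), subject to the usual subshell exceptions.
Valence configurations: Cl²⁺ [Ne]3s²3p³, S²⁺ [Ne]3s²3p².
Approximate IE_3 values (kJ/mol): Cl 3822, S 3357.
Overall IE_3 order: S < Cl.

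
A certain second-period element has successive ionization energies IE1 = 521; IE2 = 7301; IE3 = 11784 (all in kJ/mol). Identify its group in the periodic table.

Look for the largest jump between consecutive ionization energies: IE2/IE1 ≈ 14.0, far larger than any earlier ratio.
That jump marks the point where a core electron is being removed. So the atom has 1 valence electron.
A main-group element with 1 valence electron is in group 1.

Group 1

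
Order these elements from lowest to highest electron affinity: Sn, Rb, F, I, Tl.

Tl < Rb < Sn < I < F

Adding an electron releases more energy for atoms nearer the top right (short of the noble gases).
These span different periods and groups, so the two trends combine.
Rb > Tl: period and group pull opposite ways; the down-group shift dominates (47 vs 19 kJ/mol).
Sn > Rb: Sn lies to the right of Rb in period 5, so the across-period effect alone puts Sn higher.
I > Sn: I lies to the right of Sn in period 5, so the across-period effect alone puts I higher.
F > I: F sits above I in group 17, so the down-group effect alone puts F higher.
Tabulated electron affinity (kJ/mol): F 328, Rb 47, Sn 107, I 295, Tl 19.
So from lowest to highest: Tl < Rb < Sn < I < F.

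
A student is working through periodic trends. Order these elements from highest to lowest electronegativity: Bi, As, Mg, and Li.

As, Bi, Mg, Li

Li is in period 2, group 1; Mg is in period 3, group 2; As is in period 4, group 15; Bi is in period 6, group 15.
Smaller atoms with higher effective nuclear charge are more electronegative.
These span different periods and groups, so the two trends combine.
Mg > Li: period and group pull opposite ways; the across-period shift dominates (1.31 vs 0.98).
Bi > Mg: period and group pull opposite ways; the across-period shift dominates (2.02 vs 1.31).
As > Bi: As sits above Bi in group 15, so the down-group effect alone puts As higher.
Tabulated electronegativity (Pauling): Li 0.98, Mg 1.31, As 2.18, Bi 2.02.
So from highest to lowest: As > Bi > Mg > Li.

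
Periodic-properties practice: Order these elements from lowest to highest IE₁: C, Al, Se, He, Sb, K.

K, Al, Sb, Se, C, He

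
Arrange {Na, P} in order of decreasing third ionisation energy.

Consider each +2 ion: Na²⁺ is already 1 electron into the core; P²⁺ still has 3 valence electrons.
Pulling an electron out of a noble-gas core costs far more than removing a remaining valence electron, so Na sits at the high end of IE_3.
Tabulated IE_3 (kJ/mol): Na 6910, P 2914.
Putting it together, IE_3: P < Na.

Na > P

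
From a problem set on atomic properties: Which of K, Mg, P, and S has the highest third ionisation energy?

IE_3 is the cost of taking one more electron from the +2 cation: K²⁺ is already 1 electron into the core; Mg²⁺ is the bare [Ne] core; P²⁺ still has 3 valence electrons; S²⁺ still has 4 valence electrons.
Breaking into a closed-shell core is much more expensive than removing a leftover valence electron — K and Mg have the largest IE_3 here.
Valence configurations: P²⁺ [Ne]3s²3p¹, S²⁺ [Ne]3s²3p².
Tabulated IE_3 (kJ/mol): K 4420, Mg 7733, P 2914, S 3357.
Overall IE_3 order: P < S < K < Mg.

Mg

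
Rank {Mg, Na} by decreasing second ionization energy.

Na, Mg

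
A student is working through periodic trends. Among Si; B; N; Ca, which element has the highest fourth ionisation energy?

B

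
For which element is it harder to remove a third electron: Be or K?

Be

The third ionization energy removes an electron from the +2 ion. For each element: Be²⁺ is the bare [He] core; K²⁺ is already 1 electron into the core.
All of these are removing an electron from a noble-gas core or deeper; the smaller core (lower principal quantum number) is held far more tightly, and within a period the higher nuclear charge binds the same core more tightly.
Approximate IE_3 values (kJ/mol): Be 14849, K 4420.
So the third ionization energies run K < Be.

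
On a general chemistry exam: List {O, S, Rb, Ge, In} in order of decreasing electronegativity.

O is in period 2, group 16; S is in period 3, group 16; Ge is in period 4, group 14; Rb is in period 5, group 1; In is in period 5, group 13.
Electronegativity increases across a period and decreases down a group, tracking effective nuclear charge and atomic size.
Neither a single period nor a single group — weigh both effects.
In > Rb: In lies to the right of Rb in period 5, so the across-period effect alone puts In higher.
Ge > In: both effects reinforce here, so Ge is clearly the higher of the two.
S > Ge: relative to Ge, both the across-period and down-group shifts push S's electronegativity up.
O > S: they share group 16; the group trend gives O the larger value.
Approximate values (Pauling): O 3.44, S 2.58, Ge 2.01, Rb 0.82, In 1.78.
So from highest to lowest: O > S > Ge > In > Rb.

O, S, Ge, In, Rb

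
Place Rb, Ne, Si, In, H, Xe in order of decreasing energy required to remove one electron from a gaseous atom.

H is in period 1, group 1; Ne is in period 2, group 18; Si is in period 3, group 14; Rb is in period 5, group 1; In is in period 5, group 13; Xe is in period 5, group 18.
First ionization energy rises across a period (greater Z_eff holds electrons more tightly) and falls down a group (valence electrons are farther from the nucleus).
These span different periods and groups, so the two trends combine.
In > Rb: both are in period 5; the period trend gives In the larger value.
Si > In: both effects reinforce here, so Si is clearly the higher of the two.
Xe > Si: the two effects oppose for this pair; the across-period effect wins (1170 vs 786 kJ/mol).
H > Xe: the two effects oppose for this pair; the down-group effect wins (1312 vs 1170 kJ/mol).
Ne > H: period and group pull opposite ways; the across-period shift dominates (2081 vs 1312 kJ/mol).
For reference (kJ/mol): H 1312, Ne 2081, Si 786, Rb 403, In 558, Xe 1170.
So from highest to lowest: Ne > H > Xe > Si > In > Rb.

Ne > H > Xe > Si > In > Rb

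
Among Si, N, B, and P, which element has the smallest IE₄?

Si

Consider each +3 ion: Si³⁺ still has 1 valence electron; N³⁺ still has 2 valence electrons; B³⁺ is the bare [He] core; P³⁺ still has 2 valence electrons.
Breaking into a closed-shell core is much more expensive than removing a leftover valence electron — B has the largest IE_4 here.
Valence configurations: Si³⁺ [Ne]3s¹, N³⁺ [He]2s², P³⁺ [Ne]3s².
The numbers (kJ/mol): Si 4356, N 7475, B 25026, P 4964.
Overall IE_4 order: Si < P < N < B.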